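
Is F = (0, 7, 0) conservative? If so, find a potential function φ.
Yes, F is conservative. φ = 7*y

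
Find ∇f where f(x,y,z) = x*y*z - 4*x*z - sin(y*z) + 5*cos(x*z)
(z*(y - 5*sin(x*z) - 4), z*(x - cos(y*z)), x*y - 5*x*sin(x*z) - 4*x - y*cos(y*z))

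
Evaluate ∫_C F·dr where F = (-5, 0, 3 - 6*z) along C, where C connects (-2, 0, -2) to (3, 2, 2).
-13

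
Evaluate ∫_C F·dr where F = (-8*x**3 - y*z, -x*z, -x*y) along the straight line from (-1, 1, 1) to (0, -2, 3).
1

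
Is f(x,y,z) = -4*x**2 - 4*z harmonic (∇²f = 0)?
No, ∇²f = -8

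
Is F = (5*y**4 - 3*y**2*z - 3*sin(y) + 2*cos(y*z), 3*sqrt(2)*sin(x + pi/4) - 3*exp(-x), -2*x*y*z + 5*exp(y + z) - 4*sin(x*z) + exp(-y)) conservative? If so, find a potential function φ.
No, ∇×F = (-2*x*z + 5*exp(y + z) - exp(-y), -3*y**2 + 2*y*z - 2*y*sin(y*z) + 4*z*cos(x*z), -20*y**3 + 6*y*z + 2*z*sin(y*z) + 3*cos(y) + 3*sqrt(2)*cos(x + pi/4) + 3*exp(-x)) ≠ 0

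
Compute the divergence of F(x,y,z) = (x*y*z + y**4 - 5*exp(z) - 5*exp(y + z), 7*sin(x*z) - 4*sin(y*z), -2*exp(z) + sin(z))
y*z - 4*z*cos(y*z) - 2*exp(z) + cos(z)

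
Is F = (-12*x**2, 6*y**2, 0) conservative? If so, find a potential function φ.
Yes, F is conservative. φ = -4*x**3 + 2*y**3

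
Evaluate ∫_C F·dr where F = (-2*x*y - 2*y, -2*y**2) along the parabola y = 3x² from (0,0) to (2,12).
-1192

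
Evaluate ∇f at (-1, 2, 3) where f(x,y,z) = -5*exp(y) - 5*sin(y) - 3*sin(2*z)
(0, -5*exp(2) - 5*cos(2), -6*cos(6))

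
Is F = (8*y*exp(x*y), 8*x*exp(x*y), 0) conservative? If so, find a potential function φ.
Yes, F is conservative. φ = 8*exp(x*y)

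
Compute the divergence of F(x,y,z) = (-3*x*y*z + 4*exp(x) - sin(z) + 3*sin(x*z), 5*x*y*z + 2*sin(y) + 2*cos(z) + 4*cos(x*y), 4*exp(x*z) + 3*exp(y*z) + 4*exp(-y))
5*x*z + 4*x*exp(x*z) - 4*x*sin(x*y) - 3*y*z + 3*y*exp(y*z) + 3*z*cos(x*z) + 4*exp(x) + 2*cos(y)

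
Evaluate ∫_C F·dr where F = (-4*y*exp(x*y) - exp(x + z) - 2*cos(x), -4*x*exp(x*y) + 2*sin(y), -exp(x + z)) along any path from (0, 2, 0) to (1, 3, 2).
-5*exp(3) - 2*sin(1) + 2*cos(2) - 2*cos(3) + 5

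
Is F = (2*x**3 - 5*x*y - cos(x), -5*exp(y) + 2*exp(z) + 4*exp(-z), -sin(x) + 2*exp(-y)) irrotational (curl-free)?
No, ∇×F = (-2*exp(z) + 4*exp(-z) - 2*exp(-y), cos(x), 5*x)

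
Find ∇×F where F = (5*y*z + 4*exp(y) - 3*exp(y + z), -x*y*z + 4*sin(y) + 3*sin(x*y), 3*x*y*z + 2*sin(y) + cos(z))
(x*y + 3*x*z + 2*cos(y), -3*y*z + 5*y - 3*exp(y + z), -y*z + 3*y*cos(x*y) - 5*z - 4*exp(y) + 3*exp(y + z))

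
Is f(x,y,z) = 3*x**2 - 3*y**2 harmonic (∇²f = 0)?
Yes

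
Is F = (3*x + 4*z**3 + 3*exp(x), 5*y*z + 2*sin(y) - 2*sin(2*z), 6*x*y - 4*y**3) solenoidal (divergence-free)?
No, ∇·F = 5*z + 3*exp(x) + 2*cos(y) + 3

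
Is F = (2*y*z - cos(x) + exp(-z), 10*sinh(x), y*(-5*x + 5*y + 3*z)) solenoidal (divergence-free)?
No, ∇·F = 3*y + sin(x)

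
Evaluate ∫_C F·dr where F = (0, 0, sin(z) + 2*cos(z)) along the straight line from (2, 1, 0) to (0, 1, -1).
-2*sin(1) - cos(1) + 1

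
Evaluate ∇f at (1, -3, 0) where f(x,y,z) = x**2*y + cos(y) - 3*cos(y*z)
(-6, sin(3) + 1, 0)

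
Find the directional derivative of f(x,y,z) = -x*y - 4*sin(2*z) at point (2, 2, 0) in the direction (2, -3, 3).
-sqrt(22)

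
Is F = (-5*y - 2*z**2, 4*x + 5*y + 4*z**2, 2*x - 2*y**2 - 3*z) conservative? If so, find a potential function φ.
No, ∇×F = (-4*y - 8*z, -4*z - 2, 9) ≠ 0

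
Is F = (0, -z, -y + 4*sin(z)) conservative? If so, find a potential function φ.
Yes, F is conservative. φ = -y*z - 4*cos(z)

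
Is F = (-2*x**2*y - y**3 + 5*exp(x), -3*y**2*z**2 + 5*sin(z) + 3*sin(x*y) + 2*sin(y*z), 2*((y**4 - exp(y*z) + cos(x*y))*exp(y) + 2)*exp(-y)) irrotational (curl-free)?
No, ∇×F = (-2*x*sin(x*y) + 8*y**3 + 6*y**2*z - 2*y*cos(y*z) - 2*z*exp(y*z) - 5*cos(z) - 4*exp(-y), 2*y*sin(x*y), 2*x**2 + 3*y**2 + 3*y*cos(x*y))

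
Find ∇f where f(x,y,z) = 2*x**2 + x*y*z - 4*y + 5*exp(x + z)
(4*x + y*z + 5*exp(x + z), x*z - 4, x*y + 5*exp(x + z))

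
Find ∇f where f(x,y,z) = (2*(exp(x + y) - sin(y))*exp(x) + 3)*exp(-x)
((2*exp(2*x + y) - 3)*exp(-x), 2*exp(x + y) - 2*cos(y), 0)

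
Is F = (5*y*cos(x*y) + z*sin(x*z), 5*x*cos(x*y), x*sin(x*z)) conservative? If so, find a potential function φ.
Yes, F is conservative. φ = 5*sin(x*y) - cos(x*z)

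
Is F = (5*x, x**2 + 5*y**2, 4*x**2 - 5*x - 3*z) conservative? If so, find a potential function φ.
No, ∇×F = (0, 5 - 8*x, 2*x) ≠ 0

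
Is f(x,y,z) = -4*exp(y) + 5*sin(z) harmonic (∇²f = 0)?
No, ∇²f = -4*exp(y) - 5*sin(z)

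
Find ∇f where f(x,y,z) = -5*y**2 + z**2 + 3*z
(0, -10*y, 2*z + 3)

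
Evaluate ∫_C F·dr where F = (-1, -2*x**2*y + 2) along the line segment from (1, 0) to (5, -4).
-724/3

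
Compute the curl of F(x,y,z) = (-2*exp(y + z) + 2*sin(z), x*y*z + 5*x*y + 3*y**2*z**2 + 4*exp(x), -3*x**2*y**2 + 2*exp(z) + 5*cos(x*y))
(-6*x**2*y - x*y - 5*x*sin(x*y) - 6*y**2*z, 6*x*y**2 + 5*y*sin(x*y) - 2*exp(y + z) + 2*cos(z), y*z + 5*y + 4*exp(x) + 2*exp(y + z))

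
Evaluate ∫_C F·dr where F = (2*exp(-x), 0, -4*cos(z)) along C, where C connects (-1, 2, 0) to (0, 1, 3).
-2 - 4*sin(3) + 2*E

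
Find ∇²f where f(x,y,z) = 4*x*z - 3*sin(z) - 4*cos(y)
3*sin(z) + 4*cos(y)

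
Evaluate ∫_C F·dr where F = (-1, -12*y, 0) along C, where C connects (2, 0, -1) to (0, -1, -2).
-4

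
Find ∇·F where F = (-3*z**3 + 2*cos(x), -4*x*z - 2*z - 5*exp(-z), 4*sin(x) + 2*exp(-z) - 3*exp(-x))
-2*sin(x) - 2*exp(-z)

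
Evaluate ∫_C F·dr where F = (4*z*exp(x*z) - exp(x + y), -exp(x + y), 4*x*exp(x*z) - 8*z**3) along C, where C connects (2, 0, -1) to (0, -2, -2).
-26 - 5*exp(-2) + exp(2)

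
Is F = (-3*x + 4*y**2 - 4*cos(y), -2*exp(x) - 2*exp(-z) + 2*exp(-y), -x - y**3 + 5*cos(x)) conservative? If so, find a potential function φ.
No, ∇×F = (-3*y**2 - 2*exp(-z), 5*sin(x) + 1, -8*y - 2*exp(x) - 4*sin(y)) ≠ 0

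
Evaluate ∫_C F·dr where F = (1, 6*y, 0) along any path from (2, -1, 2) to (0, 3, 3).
22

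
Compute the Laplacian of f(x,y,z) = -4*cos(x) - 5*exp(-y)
4*cos(x) - 5*exp(-y)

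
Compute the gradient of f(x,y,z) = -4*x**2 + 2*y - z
(-8*x, 2, -1)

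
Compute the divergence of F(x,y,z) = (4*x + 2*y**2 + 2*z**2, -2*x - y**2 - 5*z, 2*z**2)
-2*y + 4*z + 4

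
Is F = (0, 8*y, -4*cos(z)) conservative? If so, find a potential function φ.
Yes, F is conservative. φ = 4*y**2 - 4*sin(z)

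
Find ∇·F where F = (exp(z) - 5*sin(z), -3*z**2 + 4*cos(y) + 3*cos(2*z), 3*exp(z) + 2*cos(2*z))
3*exp(z) - 4*sin(y) - 4*sin(2*z)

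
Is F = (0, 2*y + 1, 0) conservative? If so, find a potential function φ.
Yes, F is conservative. φ = y*(y + 1)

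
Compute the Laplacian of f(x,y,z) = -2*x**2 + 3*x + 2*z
-4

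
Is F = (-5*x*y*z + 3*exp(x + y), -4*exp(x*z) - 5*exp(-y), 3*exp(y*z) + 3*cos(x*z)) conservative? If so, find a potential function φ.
No, ∇×F = (4*x*exp(x*z) + 3*z*exp(y*z), -5*x*y + 3*z*sin(x*z), 5*x*z - 4*z*exp(x*z) - 3*exp(x + y)) ≠ 0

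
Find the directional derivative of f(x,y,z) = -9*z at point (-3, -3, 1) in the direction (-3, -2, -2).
18*sqrt(17)/17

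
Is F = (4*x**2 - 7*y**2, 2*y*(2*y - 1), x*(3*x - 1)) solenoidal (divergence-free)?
No, ∇·F = 8*x + 8*y - 2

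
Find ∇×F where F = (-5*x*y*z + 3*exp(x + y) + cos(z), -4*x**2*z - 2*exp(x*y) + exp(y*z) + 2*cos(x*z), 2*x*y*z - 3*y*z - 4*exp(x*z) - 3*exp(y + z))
(4*x**2 + 2*x*z + 2*x*sin(x*z) - y*exp(y*z) - 3*z - 3*exp(y + z), -5*x*y - 2*y*z + 4*z*exp(x*z) - sin(z), -3*x*z - 2*y*exp(x*y) - 2*z*sin(x*z) - 3*exp(x + y))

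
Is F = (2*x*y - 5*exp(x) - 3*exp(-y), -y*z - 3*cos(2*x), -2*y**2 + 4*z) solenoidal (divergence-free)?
No, ∇·F = 2*y - z - 5*exp(x) + 4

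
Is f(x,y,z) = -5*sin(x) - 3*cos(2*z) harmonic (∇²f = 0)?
No, ∇²f = 5*sin(x) + 12*cos(2*z)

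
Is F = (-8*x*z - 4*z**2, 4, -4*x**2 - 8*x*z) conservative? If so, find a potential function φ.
Yes, F is conservative. φ = -4*x**2*z - 4*x*z**2 + 4*y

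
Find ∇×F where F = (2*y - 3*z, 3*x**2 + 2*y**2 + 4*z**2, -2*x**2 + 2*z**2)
(-8*z, 4*x - 3, 6*x - 2)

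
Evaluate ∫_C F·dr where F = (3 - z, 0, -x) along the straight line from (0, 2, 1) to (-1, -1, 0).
-3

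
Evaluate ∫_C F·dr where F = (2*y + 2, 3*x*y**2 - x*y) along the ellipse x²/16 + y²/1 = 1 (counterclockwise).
-5*pi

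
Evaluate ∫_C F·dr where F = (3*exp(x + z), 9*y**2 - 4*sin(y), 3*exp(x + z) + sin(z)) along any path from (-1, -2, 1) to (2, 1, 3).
-cos(3) - 4*cos(2) + 5*cos(1) + 24 + 3*exp(5)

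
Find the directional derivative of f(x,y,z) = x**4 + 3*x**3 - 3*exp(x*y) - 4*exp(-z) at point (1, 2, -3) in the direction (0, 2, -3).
6*sqrt(13)*(-2*E - 1)*exp(2)/13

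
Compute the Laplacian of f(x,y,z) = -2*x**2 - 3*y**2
-10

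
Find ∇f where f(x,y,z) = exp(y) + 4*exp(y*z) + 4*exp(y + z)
(0, 4*z*exp(y*z) + exp(y) + 4*exp(y + z), 4*y*exp(y*z) + 4*exp(y + z))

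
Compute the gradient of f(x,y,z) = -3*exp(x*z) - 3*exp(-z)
(-3*z*exp(x*z), 0, -3*x*exp(x*z) + 3*exp(-z))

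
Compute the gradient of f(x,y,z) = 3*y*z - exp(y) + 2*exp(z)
(0, 3*z - exp(y), 3*y + 2*exp(z))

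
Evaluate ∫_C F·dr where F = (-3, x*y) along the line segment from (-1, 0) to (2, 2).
-7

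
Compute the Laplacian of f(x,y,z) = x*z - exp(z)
-exp(z)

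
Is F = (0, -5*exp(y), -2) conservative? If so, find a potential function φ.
Yes, F is conservative. φ = -2*z - 5*exp(y)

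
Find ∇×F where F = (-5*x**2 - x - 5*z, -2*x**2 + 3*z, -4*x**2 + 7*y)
(4, 8*x - 5, -4*x)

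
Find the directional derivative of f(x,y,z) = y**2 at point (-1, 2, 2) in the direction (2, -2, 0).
-2*sqrt(2)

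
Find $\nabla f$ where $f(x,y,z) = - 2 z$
(0, 0, -2)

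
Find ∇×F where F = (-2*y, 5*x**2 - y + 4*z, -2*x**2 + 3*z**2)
(-4, 4*x, 10*x + 2)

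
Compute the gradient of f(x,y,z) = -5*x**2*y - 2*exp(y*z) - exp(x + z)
(-10*x*y - exp(x + z), -5*x**2 - 2*z*exp(y*z), -2*y*exp(y*z) - exp(x + z))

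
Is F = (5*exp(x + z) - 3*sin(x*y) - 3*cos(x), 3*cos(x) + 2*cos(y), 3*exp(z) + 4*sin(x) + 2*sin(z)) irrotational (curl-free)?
No, ∇×F = (0, 5*exp(x + z) - 4*cos(x), 3*x*cos(x*y) - 3*sin(x))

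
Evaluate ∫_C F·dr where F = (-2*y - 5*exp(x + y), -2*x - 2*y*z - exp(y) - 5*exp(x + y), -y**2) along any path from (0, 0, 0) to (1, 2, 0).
-5*exp(3) - exp(2) + 2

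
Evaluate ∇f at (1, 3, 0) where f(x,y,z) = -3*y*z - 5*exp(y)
(0, -5*exp(3), -9)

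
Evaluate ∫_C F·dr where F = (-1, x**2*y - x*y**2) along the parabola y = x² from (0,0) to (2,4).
-362/21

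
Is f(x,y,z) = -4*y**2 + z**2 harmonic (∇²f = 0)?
No, ∇²f = -6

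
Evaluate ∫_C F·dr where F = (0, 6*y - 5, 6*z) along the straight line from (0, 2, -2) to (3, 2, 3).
15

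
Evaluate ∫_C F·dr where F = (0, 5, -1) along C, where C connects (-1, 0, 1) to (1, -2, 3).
-12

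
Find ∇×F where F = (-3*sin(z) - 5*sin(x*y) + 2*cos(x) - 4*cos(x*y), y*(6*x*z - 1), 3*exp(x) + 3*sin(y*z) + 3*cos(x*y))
(-6*x*y - 3*x*sin(x*y) + 3*z*cos(y*z), 3*y*sin(x*y) - 3*exp(x) - 3*cos(z), -4*x*sin(x*y) + 5*x*cos(x*y) + 6*y*z)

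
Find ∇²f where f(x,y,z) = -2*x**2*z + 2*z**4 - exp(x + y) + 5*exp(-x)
24*z**2 - 4*z - 2*exp(x + y) + 5*exp(-x)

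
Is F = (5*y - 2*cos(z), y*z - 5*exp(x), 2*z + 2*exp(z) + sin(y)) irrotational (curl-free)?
No, ∇×F = (-y + cos(y), 2*sin(z), -5*exp(x) - 5)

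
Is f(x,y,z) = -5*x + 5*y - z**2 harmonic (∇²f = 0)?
No, ∇²f = -2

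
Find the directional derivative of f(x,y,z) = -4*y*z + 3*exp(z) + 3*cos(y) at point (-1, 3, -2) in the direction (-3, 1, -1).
sqrt(11)*(-3*exp(2)*sin(3) - 3 + 20*exp(2))*exp(-2)/11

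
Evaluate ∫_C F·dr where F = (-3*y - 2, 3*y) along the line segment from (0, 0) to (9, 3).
-45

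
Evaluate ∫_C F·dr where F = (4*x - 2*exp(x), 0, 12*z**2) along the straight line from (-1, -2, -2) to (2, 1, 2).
-2*exp(2) + 2*exp(-1) + 70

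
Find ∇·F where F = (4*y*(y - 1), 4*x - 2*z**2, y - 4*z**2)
-8*z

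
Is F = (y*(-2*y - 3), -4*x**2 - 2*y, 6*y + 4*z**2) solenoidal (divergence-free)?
No, ∇·F = 8*z - 2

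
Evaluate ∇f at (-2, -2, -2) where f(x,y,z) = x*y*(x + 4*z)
(24, 20, 16)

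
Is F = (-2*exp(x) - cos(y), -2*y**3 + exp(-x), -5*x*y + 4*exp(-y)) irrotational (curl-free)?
No, ∇×F = (-5*x - 4*exp(-y), 5*y, -sin(y) - exp(-x))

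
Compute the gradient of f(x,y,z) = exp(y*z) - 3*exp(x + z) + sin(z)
(-3*exp(x + z), z*exp(y*z), y*exp(y*z) - 3*exp(x + z) + cos(z))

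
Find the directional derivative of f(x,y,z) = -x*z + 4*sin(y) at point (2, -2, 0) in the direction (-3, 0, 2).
-4*sqrt(13)/13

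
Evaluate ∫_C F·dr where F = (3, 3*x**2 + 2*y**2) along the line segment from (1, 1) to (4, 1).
9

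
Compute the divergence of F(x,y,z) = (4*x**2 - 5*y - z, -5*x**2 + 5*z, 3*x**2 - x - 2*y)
8*x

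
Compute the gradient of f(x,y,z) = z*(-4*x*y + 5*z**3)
(-4*y*z, -4*x*z, -4*x*y + 20*z**3)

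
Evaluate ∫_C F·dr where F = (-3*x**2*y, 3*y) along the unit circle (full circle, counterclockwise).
3*pi/4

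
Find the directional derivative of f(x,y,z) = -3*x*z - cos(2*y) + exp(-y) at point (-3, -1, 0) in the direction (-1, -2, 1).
sqrt(6)*(4*sin(2) + 2*E + 9)/6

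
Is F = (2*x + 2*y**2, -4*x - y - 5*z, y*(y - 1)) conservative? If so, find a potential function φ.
No, ∇×F = (2*y + 4, 0, -4*y - 4) ≠ 0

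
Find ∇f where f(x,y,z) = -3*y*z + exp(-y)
(0, -3*z - exp(-y), -3*y)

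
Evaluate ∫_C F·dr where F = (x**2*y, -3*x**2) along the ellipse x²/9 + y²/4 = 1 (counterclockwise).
-27*pi/2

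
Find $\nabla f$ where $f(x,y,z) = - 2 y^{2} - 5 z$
(0, -4*y, -5)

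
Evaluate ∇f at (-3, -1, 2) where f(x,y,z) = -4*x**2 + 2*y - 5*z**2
(24, 2, -20)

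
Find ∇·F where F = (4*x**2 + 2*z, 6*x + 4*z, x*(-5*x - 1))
8*x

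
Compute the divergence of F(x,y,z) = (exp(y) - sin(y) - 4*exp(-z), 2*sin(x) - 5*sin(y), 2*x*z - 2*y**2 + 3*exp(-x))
2*x - 5*cos(y)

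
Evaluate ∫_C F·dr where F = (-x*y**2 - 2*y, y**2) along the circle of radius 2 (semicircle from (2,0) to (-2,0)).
4*pi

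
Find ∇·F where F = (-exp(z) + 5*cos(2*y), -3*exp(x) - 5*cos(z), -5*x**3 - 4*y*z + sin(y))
-4*y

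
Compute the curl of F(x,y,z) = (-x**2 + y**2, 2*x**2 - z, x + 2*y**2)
(4*y + 1, -1, 4*x - 2*y)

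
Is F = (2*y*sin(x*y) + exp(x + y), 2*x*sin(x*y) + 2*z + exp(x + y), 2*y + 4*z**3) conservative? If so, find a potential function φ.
Yes, F is conservative. φ = 2*y*z + z**4 + exp(x + y) - 2*cos(x*y)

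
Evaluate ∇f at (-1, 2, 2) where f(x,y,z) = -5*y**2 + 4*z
(0, -20, 4)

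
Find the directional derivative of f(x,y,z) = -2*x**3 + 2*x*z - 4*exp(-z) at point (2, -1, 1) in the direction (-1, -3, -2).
sqrt(14)*(-4/7 + E)*exp(-1)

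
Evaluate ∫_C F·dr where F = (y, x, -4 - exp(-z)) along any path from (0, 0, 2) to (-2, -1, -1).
-exp(-2) + E + 14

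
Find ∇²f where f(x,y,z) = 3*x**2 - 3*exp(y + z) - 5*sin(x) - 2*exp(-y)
-6*exp(y + z) + 5*sin(x) + 6 - 2*exp(-y)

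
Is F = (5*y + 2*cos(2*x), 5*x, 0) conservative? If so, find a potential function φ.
Yes, F is conservative. φ = 5*x*y + sin(2*x)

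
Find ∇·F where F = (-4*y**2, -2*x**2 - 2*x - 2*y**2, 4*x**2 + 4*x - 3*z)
-4*y - 3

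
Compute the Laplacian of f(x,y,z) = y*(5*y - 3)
10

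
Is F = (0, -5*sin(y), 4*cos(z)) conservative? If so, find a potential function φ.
Yes, F is conservative. φ = 4*sin(z) + 5*cos(y)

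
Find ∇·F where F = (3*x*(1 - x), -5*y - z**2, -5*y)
-6*x - 2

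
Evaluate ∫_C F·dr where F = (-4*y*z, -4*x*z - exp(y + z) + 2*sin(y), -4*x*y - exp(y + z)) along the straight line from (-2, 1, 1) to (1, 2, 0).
-8 - 2*cos(2) + 2*cos(1)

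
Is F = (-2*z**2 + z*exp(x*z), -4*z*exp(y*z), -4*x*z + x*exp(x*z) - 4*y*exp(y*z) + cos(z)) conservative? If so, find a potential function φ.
Yes, F is conservative. φ = -2*x*z**2 + exp(x*z) - 4*exp(y*z) + sin(z)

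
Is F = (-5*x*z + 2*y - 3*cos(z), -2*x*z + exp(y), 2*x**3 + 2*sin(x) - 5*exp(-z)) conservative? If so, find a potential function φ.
No, ∇×F = (2*x, -6*x**2 - 5*x + 3*sin(z) - 2*cos(x), -2*z - 2) ≠ 0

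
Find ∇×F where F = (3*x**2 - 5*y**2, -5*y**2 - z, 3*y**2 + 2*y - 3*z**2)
(6*y + 3, 0, 10*y)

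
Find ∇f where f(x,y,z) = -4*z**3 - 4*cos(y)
(0, 4*sin(y), -12*z**2)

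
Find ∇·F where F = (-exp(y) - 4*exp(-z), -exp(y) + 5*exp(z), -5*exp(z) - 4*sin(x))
-exp(y) - 5*exp(z)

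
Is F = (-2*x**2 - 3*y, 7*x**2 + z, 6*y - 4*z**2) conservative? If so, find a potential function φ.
No, ∇×F = (5, 0, 14*x + 3) ≠ 0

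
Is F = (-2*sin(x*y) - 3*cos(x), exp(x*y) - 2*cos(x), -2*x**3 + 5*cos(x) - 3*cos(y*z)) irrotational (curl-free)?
No, ∇×F = (3*z*sin(y*z), 6*x**2 + 5*sin(x), 2*x*cos(x*y) + y*exp(x*y) + 2*sin(x))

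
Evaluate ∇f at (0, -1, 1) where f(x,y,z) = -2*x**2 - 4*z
(0, 0, -4)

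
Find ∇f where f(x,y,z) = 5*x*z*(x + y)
(5*z*(2*x + y), 5*x*z, 5*x*(x + y))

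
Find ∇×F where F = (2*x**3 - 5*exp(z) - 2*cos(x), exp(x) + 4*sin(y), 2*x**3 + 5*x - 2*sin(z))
(0, -6*x**2 - 5*exp(z) - 5, exp(x))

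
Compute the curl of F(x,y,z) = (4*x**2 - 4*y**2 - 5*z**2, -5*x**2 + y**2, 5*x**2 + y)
(1, -10*x - 10*z, -10*x + 8*y)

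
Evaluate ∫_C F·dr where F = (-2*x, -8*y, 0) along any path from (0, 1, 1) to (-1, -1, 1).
-1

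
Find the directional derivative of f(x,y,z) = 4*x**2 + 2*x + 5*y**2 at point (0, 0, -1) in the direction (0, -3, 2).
0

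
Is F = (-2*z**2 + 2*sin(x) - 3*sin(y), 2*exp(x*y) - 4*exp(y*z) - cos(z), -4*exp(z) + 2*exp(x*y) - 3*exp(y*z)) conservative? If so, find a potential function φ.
No, ∇×F = (2*x*exp(x*y) + 4*y*exp(y*z) - 3*z*exp(y*z) - sin(z), -2*y*exp(x*y) - 4*z, 2*y*exp(x*y) + 3*cos(y)) ≠ 0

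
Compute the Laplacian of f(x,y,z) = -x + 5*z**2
10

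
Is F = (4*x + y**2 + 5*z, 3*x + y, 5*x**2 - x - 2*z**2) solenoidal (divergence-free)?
No, ∇·F = 5 - 4*z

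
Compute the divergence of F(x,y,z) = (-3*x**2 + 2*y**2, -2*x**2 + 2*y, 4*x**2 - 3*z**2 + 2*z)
-6*x - 6*z + 4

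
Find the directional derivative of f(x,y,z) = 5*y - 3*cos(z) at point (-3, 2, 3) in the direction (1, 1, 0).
5*sqrt(2)/2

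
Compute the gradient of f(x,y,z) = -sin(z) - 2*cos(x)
(2*sin(x), 0, -cos(z))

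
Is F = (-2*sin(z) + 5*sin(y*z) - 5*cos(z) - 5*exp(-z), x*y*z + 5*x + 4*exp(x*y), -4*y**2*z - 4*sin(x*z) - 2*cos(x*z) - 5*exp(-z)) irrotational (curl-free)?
No, ∇×F = (y*(-x - 8*z), 5*y*cos(y*z) - 2*z*sin(x*z) + 4*z*cos(x*z) + 5*sin(z) - 2*cos(z) + 5*exp(-z), y*z + 4*y*exp(x*y) - 5*z*cos(y*z) + 5)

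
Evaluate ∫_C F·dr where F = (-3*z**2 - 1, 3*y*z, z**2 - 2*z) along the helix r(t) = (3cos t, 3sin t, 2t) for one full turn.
pi*(-480*pi - 81 + 64*pi**2)/3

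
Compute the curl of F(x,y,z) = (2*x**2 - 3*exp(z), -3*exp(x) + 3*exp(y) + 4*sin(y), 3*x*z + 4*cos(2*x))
(0, -3*z - 3*exp(z) + 8*sin(2*x), -3*exp(x))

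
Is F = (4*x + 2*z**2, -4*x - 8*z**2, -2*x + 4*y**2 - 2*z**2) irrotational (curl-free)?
No, ∇×F = (8*y + 16*z, 4*z + 2, -4)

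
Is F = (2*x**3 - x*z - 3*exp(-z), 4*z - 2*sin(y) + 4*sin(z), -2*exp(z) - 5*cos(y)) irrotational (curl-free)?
No, ∇×F = (5*sin(y) - 4*cos(z) - 4, -x + 3*exp(-z), 0)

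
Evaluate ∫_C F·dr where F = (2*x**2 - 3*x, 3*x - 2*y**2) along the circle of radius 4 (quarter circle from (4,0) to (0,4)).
-184/3 + 12*pi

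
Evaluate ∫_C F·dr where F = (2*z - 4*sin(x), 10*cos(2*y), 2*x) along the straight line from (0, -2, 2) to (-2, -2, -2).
4*cos(2) + 4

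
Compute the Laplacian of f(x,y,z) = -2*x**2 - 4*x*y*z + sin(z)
-sin(z) - 4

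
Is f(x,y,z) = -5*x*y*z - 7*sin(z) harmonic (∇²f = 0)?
No, ∇²f = 7*sin(z)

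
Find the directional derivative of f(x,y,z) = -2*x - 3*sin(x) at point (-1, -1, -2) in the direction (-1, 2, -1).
sqrt(6)*(3*cos(1) + 2)/6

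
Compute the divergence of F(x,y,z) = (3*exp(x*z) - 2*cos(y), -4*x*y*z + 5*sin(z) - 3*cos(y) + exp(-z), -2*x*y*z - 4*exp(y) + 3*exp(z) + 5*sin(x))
-2*x*y - 4*x*z + 3*z*exp(x*z) + 3*exp(z) + 3*sin(y)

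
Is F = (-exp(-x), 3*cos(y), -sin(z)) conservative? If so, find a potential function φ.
Yes, F is conservative. φ = 3*sin(y) + cos(z) + exp(-x)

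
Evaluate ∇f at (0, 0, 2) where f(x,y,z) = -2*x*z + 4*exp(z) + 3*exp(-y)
(-4, -3, 4*exp(2))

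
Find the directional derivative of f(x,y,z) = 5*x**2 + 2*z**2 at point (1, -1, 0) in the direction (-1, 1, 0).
-5*sqrt(2)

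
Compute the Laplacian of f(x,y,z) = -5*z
0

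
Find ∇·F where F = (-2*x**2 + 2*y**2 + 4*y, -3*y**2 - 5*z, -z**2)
-4*x - 6*y - 2*z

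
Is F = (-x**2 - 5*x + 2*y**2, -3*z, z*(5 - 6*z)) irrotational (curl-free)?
No, ∇×F = (3, 0, -4*y)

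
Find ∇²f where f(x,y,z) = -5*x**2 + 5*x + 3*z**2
-4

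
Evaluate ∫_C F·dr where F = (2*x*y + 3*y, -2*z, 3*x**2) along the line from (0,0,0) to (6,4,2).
196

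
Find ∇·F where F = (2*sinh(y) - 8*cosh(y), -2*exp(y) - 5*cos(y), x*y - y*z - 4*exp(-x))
-y - 2*exp(y) + 5*sin(y)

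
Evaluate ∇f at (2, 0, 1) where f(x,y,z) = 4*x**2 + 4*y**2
(16, 0, 0)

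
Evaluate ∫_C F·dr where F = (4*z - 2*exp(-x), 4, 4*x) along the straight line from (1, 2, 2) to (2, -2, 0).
-24 - 2*exp(-1) + 2*exp(-2)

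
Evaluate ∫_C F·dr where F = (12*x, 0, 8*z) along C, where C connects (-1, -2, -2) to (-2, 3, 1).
6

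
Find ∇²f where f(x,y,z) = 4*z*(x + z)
8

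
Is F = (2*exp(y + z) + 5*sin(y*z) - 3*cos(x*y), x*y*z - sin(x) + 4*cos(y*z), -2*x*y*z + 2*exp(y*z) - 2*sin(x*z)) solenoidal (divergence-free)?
No, ∇·F = -2*x*y + x*z - 2*x*cos(x*z) + 2*y*exp(y*z) + 3*y*sin(x*y) - 4*z*sin(y*z)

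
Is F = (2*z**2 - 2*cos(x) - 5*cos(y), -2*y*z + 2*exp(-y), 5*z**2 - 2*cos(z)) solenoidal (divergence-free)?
No, ∇·F = 8*z + 2*sin(x) + 2*sin(z) - 2*exp(-y)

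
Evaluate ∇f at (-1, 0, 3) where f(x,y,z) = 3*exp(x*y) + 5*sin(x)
(5*cos(1), -3, 0)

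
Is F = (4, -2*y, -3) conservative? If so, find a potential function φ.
Yes, F is conservative. φ = 4*x - y**2 - 3*z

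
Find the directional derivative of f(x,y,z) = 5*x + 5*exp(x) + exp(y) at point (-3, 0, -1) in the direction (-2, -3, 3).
sqrt(22)*(-13*exp(3) - 10)*exp(-3)/22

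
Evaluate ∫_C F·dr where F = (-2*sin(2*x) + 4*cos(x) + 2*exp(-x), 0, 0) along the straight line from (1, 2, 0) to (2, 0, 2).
-4*sin(1) + cos(4) - 2*exp(-2) - cos(2) + 2*exp(-1) + 4*sin(2)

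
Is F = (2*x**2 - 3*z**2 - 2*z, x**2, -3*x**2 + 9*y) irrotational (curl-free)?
No, ∇×F = (9, 6*x - 6*z - 2, 2*x)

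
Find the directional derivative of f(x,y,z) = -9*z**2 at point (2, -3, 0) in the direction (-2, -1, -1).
0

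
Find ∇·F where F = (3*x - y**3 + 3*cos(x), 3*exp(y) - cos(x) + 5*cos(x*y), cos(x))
-5*x*sin(x*y) + 3*exp(y) - 3*sin(x) + 3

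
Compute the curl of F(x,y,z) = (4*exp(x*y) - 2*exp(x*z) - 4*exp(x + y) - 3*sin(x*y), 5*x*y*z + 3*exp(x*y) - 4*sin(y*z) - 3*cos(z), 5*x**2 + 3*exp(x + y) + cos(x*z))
(-5*x*y + 4*y*cos(y*z) + 3*exp(x + y) - 3*sin(z), -2*x*exp(x*z) - 10*x + z*sin(x*z) - 3*exp(x + y), -4*x*exp(x*y) + 3*x*cos(x*y) + 5*y*z + 3*y*exp(x*y) + 4*exp(x + y))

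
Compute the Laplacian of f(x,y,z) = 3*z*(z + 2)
6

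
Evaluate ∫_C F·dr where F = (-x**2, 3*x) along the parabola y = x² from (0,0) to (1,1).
5/3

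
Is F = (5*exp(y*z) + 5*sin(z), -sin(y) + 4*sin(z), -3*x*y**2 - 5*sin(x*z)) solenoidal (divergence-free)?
No, ∇·F = -5*x*cos(x*z) - cos(y)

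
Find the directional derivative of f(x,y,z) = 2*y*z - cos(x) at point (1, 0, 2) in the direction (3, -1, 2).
sqrt(14)*(-4 + 3*sin(1))/14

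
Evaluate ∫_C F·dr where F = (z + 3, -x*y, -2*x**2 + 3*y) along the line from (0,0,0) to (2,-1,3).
-25/6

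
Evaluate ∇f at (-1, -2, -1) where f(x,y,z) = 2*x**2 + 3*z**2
(-4, 0, -6)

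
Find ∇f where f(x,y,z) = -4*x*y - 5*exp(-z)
(-4*y, -4*x, 5*exp(-z))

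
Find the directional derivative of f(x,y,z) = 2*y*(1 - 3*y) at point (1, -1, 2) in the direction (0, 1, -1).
7*sqrt(2)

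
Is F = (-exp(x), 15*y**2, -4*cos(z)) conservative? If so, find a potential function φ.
Yes, F is conservative. φ = 5*y**3 - exp(x) - 4*sin(z)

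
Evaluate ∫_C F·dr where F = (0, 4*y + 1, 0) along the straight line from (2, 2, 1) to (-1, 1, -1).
-7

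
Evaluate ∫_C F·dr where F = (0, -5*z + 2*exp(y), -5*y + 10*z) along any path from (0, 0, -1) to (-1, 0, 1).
0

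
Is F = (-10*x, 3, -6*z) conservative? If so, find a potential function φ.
Yes, F is conservative. φ = -5*x**2 + 3*y - 3*z**2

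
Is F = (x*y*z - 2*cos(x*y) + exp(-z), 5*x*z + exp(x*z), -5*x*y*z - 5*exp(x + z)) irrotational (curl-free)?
No, ∇×F = (x*(-5*z - exp(x*z) - 5), x*y + 5*y*z + 5*exp(x + z) - exp(-z), -x*z - 2*x*sin(x*y) + z*exp(x*z) + 5*z)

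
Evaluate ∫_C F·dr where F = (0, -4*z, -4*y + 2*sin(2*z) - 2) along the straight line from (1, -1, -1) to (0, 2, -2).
cos(2) - cos(4) + 22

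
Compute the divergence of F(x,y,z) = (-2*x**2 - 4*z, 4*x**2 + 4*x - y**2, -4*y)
-4*x - 2*y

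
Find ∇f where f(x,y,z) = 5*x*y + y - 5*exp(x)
(5*y - 5*exp(x), 5*x + 1, 0)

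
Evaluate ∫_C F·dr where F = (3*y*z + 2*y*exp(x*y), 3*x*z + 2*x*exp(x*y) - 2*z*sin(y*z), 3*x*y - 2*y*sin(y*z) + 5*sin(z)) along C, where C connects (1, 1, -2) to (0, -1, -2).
8 - 2*E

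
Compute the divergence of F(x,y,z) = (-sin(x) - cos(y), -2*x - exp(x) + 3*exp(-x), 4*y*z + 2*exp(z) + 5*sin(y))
4*y + 2*exp(z) - cos(x)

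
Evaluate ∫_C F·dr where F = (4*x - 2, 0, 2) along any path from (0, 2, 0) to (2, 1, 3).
10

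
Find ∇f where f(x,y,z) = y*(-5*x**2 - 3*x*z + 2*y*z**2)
(-y*(10*x + 3*z), -5*x**2 - 3*x*z + 4*y*z**2, y*(-3*x + 4*y*z))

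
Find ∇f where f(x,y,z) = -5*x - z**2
(-5, 0, -2*z)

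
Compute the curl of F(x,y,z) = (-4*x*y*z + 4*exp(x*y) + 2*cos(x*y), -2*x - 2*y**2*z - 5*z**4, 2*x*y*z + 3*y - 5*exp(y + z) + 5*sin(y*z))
(2*x*z + 2*y**2 + 20*z**3 + 5*z*cos(y*z) - 5*exp(y + z) + 3, 2*y*(-2*x - z), 4*x*z - 4*x*exp(x*y) + 2*x*sin(x*y) - 2)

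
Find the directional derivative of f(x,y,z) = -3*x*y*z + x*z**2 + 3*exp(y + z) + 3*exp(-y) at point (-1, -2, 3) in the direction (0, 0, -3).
12 - 3*E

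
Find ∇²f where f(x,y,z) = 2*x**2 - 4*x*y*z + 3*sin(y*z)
-3*y**2*sin(y*z) - 3*z**2*sin(y*z) + 4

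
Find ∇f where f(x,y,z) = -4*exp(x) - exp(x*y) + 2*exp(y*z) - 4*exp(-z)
(-y*exp(x*y) - 4*exp(x), -x*exp(x*y) + 2*z*exp(y*z), 2*y*exp(y*z) + 4*exp(-z))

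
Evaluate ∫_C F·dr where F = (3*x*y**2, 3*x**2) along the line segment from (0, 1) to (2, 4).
69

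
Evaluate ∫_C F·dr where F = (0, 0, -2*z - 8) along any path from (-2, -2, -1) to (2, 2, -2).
5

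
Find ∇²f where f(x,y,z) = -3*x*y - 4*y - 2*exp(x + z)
-4*exp(x + z)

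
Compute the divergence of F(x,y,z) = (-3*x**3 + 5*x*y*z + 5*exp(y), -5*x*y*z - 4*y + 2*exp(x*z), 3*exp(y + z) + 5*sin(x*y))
-9*x**2 - 5*x*z + 5*y*z + 3*exp(y + z) - 4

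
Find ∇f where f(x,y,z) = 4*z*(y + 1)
(0, 4*z, 4*y + 4)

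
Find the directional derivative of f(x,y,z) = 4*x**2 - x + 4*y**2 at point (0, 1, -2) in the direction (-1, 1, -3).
9*sqrt(11)/11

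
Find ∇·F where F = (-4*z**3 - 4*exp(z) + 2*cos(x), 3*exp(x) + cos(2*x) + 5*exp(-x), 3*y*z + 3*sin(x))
3*y - 2*sin(x)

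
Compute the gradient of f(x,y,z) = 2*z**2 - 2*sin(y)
(0, -2*cos(y), 4*z)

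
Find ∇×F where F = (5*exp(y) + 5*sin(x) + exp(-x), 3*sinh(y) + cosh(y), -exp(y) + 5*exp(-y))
(-exp(y) - 5*exp(-y), 0, -5*exp(y))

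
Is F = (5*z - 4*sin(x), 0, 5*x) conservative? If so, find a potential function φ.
Yes, F is conservative. φ = 5*x*z + 4*cos(x)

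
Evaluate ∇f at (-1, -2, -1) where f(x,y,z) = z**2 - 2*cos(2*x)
(-4*sin(2), 0, -2)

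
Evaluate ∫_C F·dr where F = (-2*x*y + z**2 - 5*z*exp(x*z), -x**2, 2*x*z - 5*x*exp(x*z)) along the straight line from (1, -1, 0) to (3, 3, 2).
-5*exp(6) - 11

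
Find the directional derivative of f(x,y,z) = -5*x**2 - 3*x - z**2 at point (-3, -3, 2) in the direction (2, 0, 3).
42*sqrt(13)/13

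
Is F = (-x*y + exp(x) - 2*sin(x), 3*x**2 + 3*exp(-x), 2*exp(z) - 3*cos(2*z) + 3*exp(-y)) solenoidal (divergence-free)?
No, ∇·F = -y + exp(x) + 2*exp(z) + 6*sin(2*z) - 2*cos(x)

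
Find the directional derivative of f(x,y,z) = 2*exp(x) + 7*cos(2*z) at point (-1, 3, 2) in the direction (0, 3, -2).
28*sqrt(13)*sin(4)/13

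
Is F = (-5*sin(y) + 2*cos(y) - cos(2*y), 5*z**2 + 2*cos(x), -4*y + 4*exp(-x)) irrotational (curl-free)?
No, ∇×F = (-10*z - 4, 4*exp(-x), -2*sin(x) + 2*sin(y) - 2*sin(2*y) + 5*cos(y))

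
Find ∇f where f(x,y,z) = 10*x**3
(30*x**2, 0, 0)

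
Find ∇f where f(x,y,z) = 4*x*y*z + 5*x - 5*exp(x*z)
(4*y*z - 5*z*exp(x*z) + 5, 4*x*z, x*(4*y - 5*exp(x*z)))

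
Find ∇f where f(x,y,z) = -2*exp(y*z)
(0, -2*z*exp(y*z), -2*y*exp(y*z))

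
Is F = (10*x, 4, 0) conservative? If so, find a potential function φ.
Yes, F is conservative. φ = 5*x**2 + 4*y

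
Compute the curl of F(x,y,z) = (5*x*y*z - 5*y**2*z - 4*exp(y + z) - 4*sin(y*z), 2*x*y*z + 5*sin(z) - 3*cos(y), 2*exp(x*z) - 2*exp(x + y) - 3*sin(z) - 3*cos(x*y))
(-2*x*y + 3*x*sin(x*y) - 2*exp(x + y) - 5*cos(z), 5*x*y - 5*y**2 - 3*y*sin(x*y) - 4*y*cos(y*z) - 2*z*exp(x*z) + 2*exp(x + y) - 4*exp(y + z), -5*x*z + 12*y*z + 4*z*cos(y*z) + 4*exp(y + z))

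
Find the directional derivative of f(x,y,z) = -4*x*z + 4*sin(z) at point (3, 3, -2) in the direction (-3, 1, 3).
12*sqrt(19)*(-5 + cos(2))/19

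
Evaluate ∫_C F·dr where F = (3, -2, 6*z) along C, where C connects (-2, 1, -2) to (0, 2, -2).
4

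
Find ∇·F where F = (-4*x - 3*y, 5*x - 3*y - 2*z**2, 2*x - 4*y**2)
-7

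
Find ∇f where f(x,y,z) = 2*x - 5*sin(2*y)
(2, -10*cos(2*y), 0)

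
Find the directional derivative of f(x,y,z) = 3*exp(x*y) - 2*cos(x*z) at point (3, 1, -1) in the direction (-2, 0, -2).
sqrt(2)*(-3*exp(3) + 4*sin(3))/2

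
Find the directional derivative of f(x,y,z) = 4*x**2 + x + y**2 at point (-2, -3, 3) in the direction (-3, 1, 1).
39*sqrt(11)/11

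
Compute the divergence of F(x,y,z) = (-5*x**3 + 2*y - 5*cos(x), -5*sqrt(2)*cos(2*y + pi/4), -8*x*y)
-15*x**2 + 5*sin(x) + 10*sqrt(2)*sin(2*y + pi/4)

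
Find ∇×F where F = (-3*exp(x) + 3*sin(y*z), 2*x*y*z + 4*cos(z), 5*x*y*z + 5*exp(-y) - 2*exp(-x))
(-2*x*y + 5*x*z + 4*sin(z) - 5*exp(-y), -5*y*z + 3*y*cos(y*z) - 2*exp(-x), z*(2*y - 3*cos(y*z)))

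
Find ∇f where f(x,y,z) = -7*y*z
(0, -7*z, -7*y)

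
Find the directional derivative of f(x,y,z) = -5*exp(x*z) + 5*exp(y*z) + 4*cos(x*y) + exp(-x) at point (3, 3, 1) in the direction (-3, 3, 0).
sqrt(2)*(1 + 10*exp(6))*exp(-3)/2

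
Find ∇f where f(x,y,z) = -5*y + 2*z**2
(0, -5, 4*z)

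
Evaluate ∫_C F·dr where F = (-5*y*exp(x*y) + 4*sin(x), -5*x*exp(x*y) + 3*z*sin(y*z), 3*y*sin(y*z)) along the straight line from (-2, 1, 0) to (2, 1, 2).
-10*sinh(2) - 3*cos(2) + 3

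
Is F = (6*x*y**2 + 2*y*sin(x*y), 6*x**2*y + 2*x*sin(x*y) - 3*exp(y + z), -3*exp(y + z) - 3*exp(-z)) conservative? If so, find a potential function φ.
Yes, F is conservative. φ = 3*x**2*y**2 - 3*exp(y + z) - 2*cos(x*y) + 3*exp(-z)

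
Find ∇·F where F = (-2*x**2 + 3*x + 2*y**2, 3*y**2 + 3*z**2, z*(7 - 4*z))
-4*x + 6*y - 8*z + 10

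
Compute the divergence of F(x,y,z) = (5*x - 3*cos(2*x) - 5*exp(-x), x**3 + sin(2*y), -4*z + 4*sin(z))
6*sin(2*x) + 2*cos(2*y) + 4*cos(z) + 1 + 5*exp(-x)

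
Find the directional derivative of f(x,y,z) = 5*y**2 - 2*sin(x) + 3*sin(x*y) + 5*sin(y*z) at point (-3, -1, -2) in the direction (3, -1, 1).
sqrt(11)*(5*cos(2) - 6*cos(3) + 10)/11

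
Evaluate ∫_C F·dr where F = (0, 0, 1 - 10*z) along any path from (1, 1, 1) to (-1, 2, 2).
-14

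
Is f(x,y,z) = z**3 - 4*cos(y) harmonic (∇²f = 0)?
No, ∇²f = 6*z + 4*cos(y)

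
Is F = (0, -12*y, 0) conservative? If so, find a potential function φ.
Yes, F is conservative. φ = -6*y**2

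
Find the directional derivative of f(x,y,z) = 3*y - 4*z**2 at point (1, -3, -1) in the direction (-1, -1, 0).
-3*sqrt(2)/2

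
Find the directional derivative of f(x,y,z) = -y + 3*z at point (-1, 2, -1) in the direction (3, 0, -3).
-3*sqrt(2)/2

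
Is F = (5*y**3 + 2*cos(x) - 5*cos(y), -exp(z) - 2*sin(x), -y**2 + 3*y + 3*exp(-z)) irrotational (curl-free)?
No, ∇×F = (-2*y + exp(z) + 3, 0, -15*y**2 - 5*sin(y) - 2*cos(x))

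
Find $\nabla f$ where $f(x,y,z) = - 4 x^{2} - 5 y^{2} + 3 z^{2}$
(-8*x, -10*y, 6*z)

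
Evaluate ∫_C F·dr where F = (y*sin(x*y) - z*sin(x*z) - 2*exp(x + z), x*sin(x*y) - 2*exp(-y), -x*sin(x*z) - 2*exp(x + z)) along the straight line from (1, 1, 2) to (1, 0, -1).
-1 - 2*exp(-1) - cos(2) + 2*cos(1) + 2*exp(3)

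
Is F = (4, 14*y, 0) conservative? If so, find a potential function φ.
Yes, F is conservative. φ = 4*x + 7*y**2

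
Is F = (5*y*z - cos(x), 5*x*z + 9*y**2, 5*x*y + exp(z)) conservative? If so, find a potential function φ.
Yes, F is conservative. φ = 5*x*y*z + 3*y**3 + exp(z) - sin(x)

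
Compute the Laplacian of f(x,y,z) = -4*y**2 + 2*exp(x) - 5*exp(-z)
2*exp(x) - 8 - 5*exp(-z)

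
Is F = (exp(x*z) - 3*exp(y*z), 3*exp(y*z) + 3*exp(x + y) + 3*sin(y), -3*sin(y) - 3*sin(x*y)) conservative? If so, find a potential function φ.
No, ∇×F = (-3*x*cos(x*y) - 3*y*exp(y*z) - 3*cos(y), x*exp(x*z) - 3*y*exp(y*z) + 3*y*cos(x*y), 3*z*exp(y*z) + 3*exp(x + y)) ≠ 0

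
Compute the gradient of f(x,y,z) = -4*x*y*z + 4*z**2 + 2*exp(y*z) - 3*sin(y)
(-4*y*z, -4*x*z + 2*z*exp(y*z) - 3*cos(y), -4*x*y + 2*y*exp(y*z) + 8*z)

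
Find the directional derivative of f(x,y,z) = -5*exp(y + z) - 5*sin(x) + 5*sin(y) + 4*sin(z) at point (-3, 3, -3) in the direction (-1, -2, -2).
20/3 - 13*cos(3)/3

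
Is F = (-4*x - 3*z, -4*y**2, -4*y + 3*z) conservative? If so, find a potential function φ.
No, ∇×F = (-4, -3, 0) ≠ 0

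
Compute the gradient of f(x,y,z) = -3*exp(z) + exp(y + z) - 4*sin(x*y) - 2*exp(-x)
(-4*y*cos(x*y) + 2*exp(-x), -4*x*cos(x*y) + exp(y + z), (exp(y) - 3)*exp(z))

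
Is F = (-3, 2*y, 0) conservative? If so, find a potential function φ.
Yes, F is conservative. φ = -3*x + y**2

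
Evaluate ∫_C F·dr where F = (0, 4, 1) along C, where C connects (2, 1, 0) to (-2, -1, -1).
-9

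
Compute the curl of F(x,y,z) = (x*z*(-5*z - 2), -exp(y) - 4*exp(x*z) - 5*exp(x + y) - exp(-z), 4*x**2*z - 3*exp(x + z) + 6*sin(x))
(4*x*exp(x*z) - exp(-z), -18*x*z - 2*x + 3*exp(x + z) - 6*cos(x), -4*z*exp(x*z) - 5*exp(x + y))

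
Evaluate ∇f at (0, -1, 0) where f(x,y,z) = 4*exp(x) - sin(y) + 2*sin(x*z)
(4, -cos(1), 0)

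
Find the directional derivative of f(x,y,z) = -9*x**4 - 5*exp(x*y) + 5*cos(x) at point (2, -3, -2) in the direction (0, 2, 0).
-10*exp(-6)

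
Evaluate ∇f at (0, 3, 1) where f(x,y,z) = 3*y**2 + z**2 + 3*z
(0, 18, 5)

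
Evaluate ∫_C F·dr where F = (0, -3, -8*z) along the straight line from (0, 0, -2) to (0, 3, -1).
3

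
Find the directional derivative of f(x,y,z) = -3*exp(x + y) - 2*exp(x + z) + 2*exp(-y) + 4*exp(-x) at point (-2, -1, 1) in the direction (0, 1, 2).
sqrt(5)*(-2*exp(4) - 4*exp(2) - 3)*exp(-3)/5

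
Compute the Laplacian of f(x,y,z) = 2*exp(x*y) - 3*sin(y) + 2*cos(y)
2*x**2*exp(x*y) + 2*y**2*exp(x*y) + 3*sin(y) - 2*cos(y)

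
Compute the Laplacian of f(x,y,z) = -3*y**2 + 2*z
-6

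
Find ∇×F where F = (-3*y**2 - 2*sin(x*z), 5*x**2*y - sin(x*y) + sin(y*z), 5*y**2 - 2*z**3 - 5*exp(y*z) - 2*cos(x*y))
(2*x*sin(x*y) - y*cos(y*z) + 10*y - 5*z*exp(y*z), -2*x*cos(x*z) - 2*y*sin(x*y), y*(10*x - cos(x*y) + 6))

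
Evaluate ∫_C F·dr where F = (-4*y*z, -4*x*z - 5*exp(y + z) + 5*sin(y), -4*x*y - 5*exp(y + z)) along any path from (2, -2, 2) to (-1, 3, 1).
-5*exp(4) - 15 + 5*cos(2) - 5*cos(3)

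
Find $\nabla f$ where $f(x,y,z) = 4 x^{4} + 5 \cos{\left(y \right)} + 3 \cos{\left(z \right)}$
(16*x**3, -5*sin(y), -3*sin(z))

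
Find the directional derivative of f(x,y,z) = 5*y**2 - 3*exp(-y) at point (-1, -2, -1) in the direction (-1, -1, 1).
sqrt(3)*(20/3 - exp(2))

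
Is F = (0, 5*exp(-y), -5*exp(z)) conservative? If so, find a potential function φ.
Yes, F is conservative. φ = -5*exp(z) - 5*exp(-y)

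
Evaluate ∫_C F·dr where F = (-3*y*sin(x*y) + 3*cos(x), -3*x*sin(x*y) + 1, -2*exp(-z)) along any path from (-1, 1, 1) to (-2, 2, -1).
-3*sin(2) + 3*cos(4) - 3*sqrt(2)*cos(pi/4 + 1) + 1 + 4*sinh(1)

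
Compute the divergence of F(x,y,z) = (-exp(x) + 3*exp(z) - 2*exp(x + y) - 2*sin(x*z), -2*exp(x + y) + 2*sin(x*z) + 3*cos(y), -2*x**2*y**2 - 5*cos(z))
-2*z*cos(x*z) - exp(x) - 4*exp(x + y) - 3*sin(y) + 5*sin(z)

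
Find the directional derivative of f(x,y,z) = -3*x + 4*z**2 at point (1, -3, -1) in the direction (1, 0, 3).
-27*sqrt(10)/10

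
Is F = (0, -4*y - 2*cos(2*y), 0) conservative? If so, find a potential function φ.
Yes, F is conservative. φ = -2*y**2 - sin(2*y)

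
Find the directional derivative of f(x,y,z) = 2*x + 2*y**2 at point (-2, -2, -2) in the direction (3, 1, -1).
-2*sqrt(11)/11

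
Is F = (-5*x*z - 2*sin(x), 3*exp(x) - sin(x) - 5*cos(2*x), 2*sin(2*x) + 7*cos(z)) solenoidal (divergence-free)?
No, ∇·F = -5*z - 7*sin(z) - 2*cos(x)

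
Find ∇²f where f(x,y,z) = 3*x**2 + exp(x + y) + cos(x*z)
-x**2*cos(x*z) - z**2*cos(x*z) + 2*exp(x + y) + 6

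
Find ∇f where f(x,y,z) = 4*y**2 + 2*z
(0, 8*y, 2)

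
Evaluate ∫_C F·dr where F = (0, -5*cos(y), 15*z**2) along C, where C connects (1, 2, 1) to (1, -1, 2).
5*sin(1) + 5*sin(2) + 35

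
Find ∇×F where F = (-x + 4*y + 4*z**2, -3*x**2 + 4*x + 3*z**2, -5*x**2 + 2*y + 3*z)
(2 - 6*z, 10*x + 8*z, -6*x)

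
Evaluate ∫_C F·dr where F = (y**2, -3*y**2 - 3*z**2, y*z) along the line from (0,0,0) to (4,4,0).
-128/3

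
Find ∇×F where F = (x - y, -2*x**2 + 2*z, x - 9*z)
(-2, -1, 1 - 4*x)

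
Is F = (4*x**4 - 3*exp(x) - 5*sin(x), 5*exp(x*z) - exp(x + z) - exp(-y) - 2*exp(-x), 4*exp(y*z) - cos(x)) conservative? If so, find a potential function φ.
No, ∇×F = (-5*x*exp(x*z) + 4*z*exp(y*z) + exp(x + z), -sin(x), 5*z*exp(x*z) - exp(x + z) + 2*exp(-x)) ≠ 0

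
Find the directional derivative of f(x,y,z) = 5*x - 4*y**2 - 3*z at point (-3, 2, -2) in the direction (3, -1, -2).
37*sqrt(14)/14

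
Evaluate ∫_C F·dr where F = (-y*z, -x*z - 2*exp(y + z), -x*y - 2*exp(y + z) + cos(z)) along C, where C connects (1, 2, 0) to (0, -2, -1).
-sin(1) - 2*exp(-3) + 2*exp(2)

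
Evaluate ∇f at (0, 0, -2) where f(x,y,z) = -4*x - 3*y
(-4, -3, 0)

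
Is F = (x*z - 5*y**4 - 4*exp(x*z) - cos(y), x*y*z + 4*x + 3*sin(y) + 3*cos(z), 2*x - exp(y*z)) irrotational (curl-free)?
No, ∇×F = (-x*y - z*exp(y*z) + 3*sin(z), -4*x*exp(x*z) + x - 2, 20*y**3 + y*z - sin(y) + 4)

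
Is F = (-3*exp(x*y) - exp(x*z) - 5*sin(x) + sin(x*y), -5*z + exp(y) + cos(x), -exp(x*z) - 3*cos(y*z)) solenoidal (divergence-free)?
No, ∇·F = -x*exp(x*z) - 3*y*exp(x*y) + 3*y*sin(y*z) + y*cos(x*y) - z*exp(x*z) + exp(y) - 5*cos(x)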